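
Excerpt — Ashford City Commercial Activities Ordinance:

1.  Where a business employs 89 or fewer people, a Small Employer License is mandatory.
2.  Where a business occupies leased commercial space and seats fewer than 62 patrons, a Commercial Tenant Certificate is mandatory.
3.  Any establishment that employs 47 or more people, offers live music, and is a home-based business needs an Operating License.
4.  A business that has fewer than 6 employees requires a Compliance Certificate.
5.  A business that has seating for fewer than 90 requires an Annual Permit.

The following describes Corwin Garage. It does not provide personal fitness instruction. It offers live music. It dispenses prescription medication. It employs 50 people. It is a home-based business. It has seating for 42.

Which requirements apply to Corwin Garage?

1. employees 50 ≤ 89 → Small Employer License required.
2. is a home-based business (not: occupies leased commercial space); seating 42 < 62 → Commercial Tenant Certificate not required.
3. employees 50 ≥ 47; offers live music; is a home-based business → Operating License required.
4. employees 50 ≥ 6 → Compliance Certificate not required.
5. seating 42 < 90 → Annual Permit required.

Annual Permit, Operating License, Small Employer License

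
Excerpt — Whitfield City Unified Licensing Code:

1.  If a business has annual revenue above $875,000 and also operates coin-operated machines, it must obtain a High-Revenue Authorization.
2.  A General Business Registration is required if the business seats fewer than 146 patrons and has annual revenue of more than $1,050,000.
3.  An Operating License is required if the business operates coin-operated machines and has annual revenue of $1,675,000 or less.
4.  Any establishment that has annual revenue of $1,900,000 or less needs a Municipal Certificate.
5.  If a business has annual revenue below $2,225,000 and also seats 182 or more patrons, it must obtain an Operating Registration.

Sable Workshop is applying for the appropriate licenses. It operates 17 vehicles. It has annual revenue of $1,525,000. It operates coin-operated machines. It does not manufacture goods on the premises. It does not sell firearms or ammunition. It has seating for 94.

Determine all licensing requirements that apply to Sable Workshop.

1. revenue $1,525,000 > $875,000; operates coin-operated machines → High-Revenue Authorization required.
2. seating 94 < 146; revenue $1,525,000 > $1,050,000 → General Business Registration required.
3. operates coin-operated machines; revenue $1,525,000 ≤ $1,675,000 → Operating License required.
4. revenue $1,525,000 ≤ $1,900,000 → Municipal Certificate required.
5. revenue $1,525,000 < $2,225,000; seating 94 < 182 → Operating Registration not required.

General Business Registration, High-Revenue Authorization, Municipal Certificate, Operating License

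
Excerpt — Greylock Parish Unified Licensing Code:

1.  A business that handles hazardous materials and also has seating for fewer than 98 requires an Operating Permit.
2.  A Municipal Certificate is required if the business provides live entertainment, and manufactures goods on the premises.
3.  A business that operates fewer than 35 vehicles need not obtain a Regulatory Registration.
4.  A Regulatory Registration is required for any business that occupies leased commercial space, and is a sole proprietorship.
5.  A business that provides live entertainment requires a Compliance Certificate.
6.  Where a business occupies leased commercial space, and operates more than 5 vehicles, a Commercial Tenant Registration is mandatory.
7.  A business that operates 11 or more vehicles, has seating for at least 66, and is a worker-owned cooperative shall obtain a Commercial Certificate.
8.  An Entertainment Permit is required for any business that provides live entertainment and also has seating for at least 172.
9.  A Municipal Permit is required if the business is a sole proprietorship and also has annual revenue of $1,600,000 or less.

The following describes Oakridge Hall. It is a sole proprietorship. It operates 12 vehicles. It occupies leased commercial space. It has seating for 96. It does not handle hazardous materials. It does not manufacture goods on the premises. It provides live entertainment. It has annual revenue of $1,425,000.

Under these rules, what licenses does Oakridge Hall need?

1. does not handle hazardous materials; seating 96 < 98 → Operating Permit not required.
2. provides live entertainment; does not manufacture goods on the premises → Municipal Certificate not required.
3. vehicles 12 < 35 → exempt from Regulatory Registration.
4. occupies leased commercial space; is a sole proprietorship → Regulatory Registration required.
5. provides live entertainment → Compliance Certificate required.
6. occupies leased commercial space; vehicles 12 > 5 → Commercial Tenant Registration required.
7. vehicles 12 ≥ 11; seating 96 ≥ 66; is a sole proprietorship (not: is a worker-owned cooperative) → Commercial Certificate not required.
8. provides live entertainment; seating 96 < 172 → Entertainment Permit not required.
9. is a sole proprietorship; revenue $1,425,000 ≤ $1,600,000 → Municipal Permit required.

Commercial Tenant Registration, Compliance Certificate, Municipal Permit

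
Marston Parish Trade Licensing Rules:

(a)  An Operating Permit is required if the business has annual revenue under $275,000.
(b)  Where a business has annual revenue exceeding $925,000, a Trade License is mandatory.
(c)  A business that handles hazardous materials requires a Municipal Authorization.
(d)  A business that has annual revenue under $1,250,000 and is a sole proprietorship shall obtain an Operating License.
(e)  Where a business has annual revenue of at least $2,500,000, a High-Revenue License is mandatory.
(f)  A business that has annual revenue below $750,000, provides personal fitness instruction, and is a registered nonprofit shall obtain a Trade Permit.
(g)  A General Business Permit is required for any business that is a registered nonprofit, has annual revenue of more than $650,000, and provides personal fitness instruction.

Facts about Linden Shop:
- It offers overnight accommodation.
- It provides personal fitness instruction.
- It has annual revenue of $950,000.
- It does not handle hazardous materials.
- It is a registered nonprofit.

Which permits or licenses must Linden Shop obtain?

General Business Permit, Trade License

(a) revenue $950,000 ≥ $275,000 → Operating Permit not required.
(b) revenue $950,000 > $925,000 → Trade License required.
(c) does not handle hazardous materials → Municipal Authorization not required.
(d) revenue $950,000 < $1,250,000; is a registered nonprofit (not: is a sole proprietorship) → Operating License not required.
(e) revenue $950,000 < $2,500,000 → High-Revenue License not required.
(f) revenue $950,000 ≥ $750,000; provides personal fitness instruction; is a registered nonprofit → Trade Permit not required.
(g) is a registered nonprofit; revenue $950,000 > $650,000; provides personal fitness instruction → General Business Permit required.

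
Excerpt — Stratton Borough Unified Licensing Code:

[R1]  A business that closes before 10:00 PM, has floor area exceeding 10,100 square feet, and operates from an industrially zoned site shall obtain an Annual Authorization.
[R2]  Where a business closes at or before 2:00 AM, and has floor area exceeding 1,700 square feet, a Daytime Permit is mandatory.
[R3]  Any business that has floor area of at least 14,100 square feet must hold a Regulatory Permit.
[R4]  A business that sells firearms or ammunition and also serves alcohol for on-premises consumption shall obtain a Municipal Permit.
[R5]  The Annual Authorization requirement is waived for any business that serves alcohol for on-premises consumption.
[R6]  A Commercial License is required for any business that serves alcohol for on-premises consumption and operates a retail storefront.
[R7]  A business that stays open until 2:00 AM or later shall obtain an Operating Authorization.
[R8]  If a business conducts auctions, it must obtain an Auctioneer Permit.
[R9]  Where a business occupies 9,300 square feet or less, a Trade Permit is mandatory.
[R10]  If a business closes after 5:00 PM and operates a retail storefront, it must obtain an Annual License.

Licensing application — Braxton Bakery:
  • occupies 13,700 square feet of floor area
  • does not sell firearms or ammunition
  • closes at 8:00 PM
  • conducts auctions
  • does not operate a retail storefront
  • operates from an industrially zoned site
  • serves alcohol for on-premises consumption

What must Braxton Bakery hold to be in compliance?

[R1] closes 8:00 PM, at/before 10:00 PM; floor area 13,700 square feet > 10,100 square feet; operates from an industrially zoned site → Annual Authorization required.
[R2] closes 8:00 PM, at/before 2:00 AM; floor area 13,700 square feet > 1,700 square feet → Daytime Permit required.
[R3] floor area 13,700 square feet < 14,100 square feet → Regulatory Permit not required.
[R4] does not sell firearms or ammunition; serves alcohol for on-premises consumption → Municipal Permit not required.
[R5] serves alcohol for on-premises consumption → exempt from Annual Authorization.
[R6] serves alcohol for on-premises consumption; does not operate a retail storefront → Commercial License not required.
[R7] closes 8:00 PM, at/before 2:00 AM → Operating Authorization not required.
[R8] conducts auctions → Auctioneer Permit required.
[R9] floor area 13,700 square feet > 9,300 square feet → Trade Permit not required.
[R10] closes 8:00 PM, after 5:00 PM; does not operate a retail storefront → Annual License not required.

Auctioneer Permit, Daytime Permit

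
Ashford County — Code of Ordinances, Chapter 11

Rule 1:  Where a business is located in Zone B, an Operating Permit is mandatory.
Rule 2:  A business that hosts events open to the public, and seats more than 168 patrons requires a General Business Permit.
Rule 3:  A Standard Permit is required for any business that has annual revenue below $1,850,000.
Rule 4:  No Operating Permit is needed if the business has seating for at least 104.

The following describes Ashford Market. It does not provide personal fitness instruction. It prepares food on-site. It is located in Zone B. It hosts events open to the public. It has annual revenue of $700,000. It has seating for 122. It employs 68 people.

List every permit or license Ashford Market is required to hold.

Rule 1: is located in Zone B → Operating Permit required.
Rule 2: hosts events open to the public; seating 122 ≤ 168 → General Business Permit not required.
Rule 3: revenue $700,000 < $1,850,000 → Standard Permit required.
Rule 4: seating 122 ≥ 104 → exempt from Operating Permit.

Standard Permit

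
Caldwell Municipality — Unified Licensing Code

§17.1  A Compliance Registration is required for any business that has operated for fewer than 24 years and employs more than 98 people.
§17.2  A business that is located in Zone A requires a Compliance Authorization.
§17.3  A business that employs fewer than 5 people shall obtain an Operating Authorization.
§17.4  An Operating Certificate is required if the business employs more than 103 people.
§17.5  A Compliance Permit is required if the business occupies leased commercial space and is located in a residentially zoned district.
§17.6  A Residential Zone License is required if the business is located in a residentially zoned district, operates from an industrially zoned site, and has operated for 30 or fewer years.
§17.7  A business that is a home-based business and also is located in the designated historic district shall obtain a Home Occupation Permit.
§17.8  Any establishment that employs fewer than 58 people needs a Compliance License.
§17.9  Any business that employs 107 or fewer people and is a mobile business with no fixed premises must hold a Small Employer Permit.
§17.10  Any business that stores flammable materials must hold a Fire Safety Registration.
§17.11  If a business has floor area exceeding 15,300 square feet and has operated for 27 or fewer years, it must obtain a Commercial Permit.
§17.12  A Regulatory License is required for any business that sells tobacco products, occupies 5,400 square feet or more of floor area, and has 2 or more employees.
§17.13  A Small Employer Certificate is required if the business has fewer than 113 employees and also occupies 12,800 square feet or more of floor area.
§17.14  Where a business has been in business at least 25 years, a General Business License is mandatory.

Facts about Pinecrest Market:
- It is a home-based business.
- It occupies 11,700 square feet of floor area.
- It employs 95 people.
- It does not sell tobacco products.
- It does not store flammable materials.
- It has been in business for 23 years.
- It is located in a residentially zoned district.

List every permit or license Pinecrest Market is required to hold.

§17.1 years in business 23 < 24; employees 95 ≤ 98 → Compliance Registration not required.
§17.2 is located in a residentially zoned district (not: is located in Zone A) → Compliance Authorization not required.
§17.3 employees 95 ≥ 5 → Operating Authorization not required.
§17.4 employees 95 ≤ 103 → Operating Certificate not required.
§17.5 is a home-based business (not: occupies leased commercial space); is located in a residentially zoned district → Compliance Permit not required.
§17.6 is located in a residentially zoned district; is a home-based business (not: operates from an industrially zoned site); years in business 23 ≤ 30 → Residential Zone License not required.
§17.7 is a home-based business; is located in a residentially zoned district (not: is located in the designated historic district) → Home Occupation Permit not required.
§17.8 employees 95 ≥ 58 → Compliance License not required.
§17.9 employees 95 ≤ 107; is a home-based business (not: is a mobile business with no fixed premises) → Small Employer Permit not required.
§17.10 does not store flammable materials → Fire Safety Registration not required.
§17.11 floor area 11,700 square feet ≤ 15,300 square feet; years in business 23 ≤ 27 → Commercial Permit not required.
§17.12 does not sell tobacco products; floor area 11,700 square feet ≥ 5,400 square feet; employees 95 ≥ 2 → Regulatory License not required.
§17.13 employees 95 < 113; floor area 11,700 square feet < 12,800 square feet → Small Employer Certificate not required.
§17.14 years in business 23 < 25 → General Business License not required.

None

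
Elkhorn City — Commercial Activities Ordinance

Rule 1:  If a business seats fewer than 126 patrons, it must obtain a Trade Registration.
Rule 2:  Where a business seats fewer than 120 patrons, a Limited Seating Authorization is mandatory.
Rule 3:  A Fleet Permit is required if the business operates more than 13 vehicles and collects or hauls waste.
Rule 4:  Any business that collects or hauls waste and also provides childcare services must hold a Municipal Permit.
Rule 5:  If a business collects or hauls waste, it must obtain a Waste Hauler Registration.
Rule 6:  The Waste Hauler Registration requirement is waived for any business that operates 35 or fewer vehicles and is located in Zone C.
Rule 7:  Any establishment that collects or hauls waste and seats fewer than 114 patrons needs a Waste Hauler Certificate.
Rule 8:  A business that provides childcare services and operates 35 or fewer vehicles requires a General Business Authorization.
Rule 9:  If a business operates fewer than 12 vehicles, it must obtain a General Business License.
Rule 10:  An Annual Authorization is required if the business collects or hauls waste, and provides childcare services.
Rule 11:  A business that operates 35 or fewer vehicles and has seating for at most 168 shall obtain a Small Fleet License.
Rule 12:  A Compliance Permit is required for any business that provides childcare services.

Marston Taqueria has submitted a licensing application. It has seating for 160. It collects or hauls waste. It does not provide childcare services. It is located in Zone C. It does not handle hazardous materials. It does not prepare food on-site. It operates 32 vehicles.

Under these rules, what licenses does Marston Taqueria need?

Rule 1: seating 160 ≥ 126 → Trade Registration not required.
Rule 2: seating 160 ≥ 120 → Limited Seating Authorization not required.
Rule 3: vehicles 32 > 13; collects or hauls waste → Fleet Permit required.
Rule 4: collects or hauls waste; does not provide childcare services → Municipal Permit not required.
Rule 5: collects or hauls waste → Waste Hauler Registration required.
Rule 6: vehicles 32 ≤ 35; is located in Zone C → exempt from Waste Hauler Registration.
Rule 7: collects or hauls waste; seating 160 ≥ 114 → Waste Hauler Certificate not required.
Rule 8: does not provide childcare services; vehicles 32 ≤ 35 → General Business Authorization not required.
Rule 9: vehicles 32 ≥ 12 → General Business License not required.
Rule 10: collects or hauls waste; does not provide childcare services → Annual Authorization not required.
Rule 11: vehicles 32 ≤ 35; seating 160 ≤ 168 → Small Fleet License required.
Rule 12: does not provide childcare services → Compliance Permit not required.

Fleet Permit, Small Fleet License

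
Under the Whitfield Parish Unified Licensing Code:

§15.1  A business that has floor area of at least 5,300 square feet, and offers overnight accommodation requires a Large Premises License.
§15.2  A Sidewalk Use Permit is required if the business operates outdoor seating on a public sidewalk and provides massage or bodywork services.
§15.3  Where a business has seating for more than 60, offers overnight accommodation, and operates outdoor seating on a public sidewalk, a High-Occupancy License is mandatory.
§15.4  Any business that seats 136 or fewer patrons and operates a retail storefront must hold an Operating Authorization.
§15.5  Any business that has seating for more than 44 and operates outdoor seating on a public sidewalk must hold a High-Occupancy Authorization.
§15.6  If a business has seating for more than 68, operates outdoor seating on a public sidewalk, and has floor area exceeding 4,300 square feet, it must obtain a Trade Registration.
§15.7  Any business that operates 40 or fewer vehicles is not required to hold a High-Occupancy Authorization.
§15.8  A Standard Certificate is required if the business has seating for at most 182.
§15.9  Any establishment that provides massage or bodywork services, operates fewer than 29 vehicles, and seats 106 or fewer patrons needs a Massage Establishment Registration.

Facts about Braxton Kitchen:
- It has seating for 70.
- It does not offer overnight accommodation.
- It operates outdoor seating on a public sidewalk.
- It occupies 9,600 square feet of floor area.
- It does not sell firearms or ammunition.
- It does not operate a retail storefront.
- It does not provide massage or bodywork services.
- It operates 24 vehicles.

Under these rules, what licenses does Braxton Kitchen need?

§15.1 floor area 9,600 square feet ≥ 5,300 square feet; does not offer overnight accommodation → Large Premises License not required.
§15.2 operates outdoor seating on a public sidewalk; does not provide massage or bodywork services → Sidewalk Use Permit not required.
§15.3 seating 70 > 60; does not offer overnight accommodation; operates outdoor seating on a public sidewalk → High-Occupancy License not required.
§15.4 seating 70 ≤ 136; does not operate a retail storefront → Operating Authorization not required.
§15.5 seating 70 > 44; operates outdoor seating on a public sidewalk → High-Occupancy Authorization required.
§15.6 seating 70 > 68; operates outdoor seating on a public sidewalk; floor area 9,600 square feet > 4,300 square feet → Trade Registration required.
§15.7 vehicles 24 ≤ 40 → exempt from High-Occupancy Authorization.
§15.8 seating 70 ≤ 182 → Standard Certificate required.
§15.9 does not provide massage or bodywork services; vehicles 24 < 29; seating 70 ≤ 106 → Massage Establishment Registration not required.

Standard Certificate, Trade Registration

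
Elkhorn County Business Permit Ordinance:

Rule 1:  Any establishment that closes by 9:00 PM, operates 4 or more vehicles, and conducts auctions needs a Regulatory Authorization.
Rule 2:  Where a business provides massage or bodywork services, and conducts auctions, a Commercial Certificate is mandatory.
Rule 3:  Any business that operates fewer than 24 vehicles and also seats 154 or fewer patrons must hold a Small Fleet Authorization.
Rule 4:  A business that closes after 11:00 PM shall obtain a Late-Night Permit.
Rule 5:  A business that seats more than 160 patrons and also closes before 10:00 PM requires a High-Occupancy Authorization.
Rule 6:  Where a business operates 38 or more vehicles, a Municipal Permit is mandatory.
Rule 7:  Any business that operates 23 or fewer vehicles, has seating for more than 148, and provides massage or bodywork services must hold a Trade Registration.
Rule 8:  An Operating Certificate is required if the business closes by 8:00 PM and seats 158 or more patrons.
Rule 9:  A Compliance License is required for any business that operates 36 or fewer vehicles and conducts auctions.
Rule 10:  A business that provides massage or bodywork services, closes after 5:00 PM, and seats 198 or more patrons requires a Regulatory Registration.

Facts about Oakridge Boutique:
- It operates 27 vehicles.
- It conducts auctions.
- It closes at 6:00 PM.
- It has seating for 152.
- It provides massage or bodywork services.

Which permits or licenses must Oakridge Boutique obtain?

Rule 1: closes 6:00 PM, at/before 9:00 PM; vehicles 27 ≥ 4; conducts auctions → Regulatory Authorization required.
Rule 2: provides massage or bodywork services; conducts auctions → Commercial Certificate required.
Rule 3: vehicles 27 ≥ 24; seating 152 ≤ 154 → Small Fleet Authorization not required.
Rule 4: closes 6:00 PM, at/before 11:00 PM → Late-Night Permit not required.
Rule 5: seating 152 ≤ 160; closes 6:00 PM, at/before 10:00 PM → High-Occupancy Authorization not required.
Rule 6: vehicles 27 < 38 → Municipal Permit not required.
Rule 7: vehicles 27 > 23; seating 152 > 148; provides massage or bodywork services → Trade Registration not required.
Rule 8: closes 6:00 PM, at/before 8:00 PM; seating 152 < 158 → Operating Certificate not required.
Rule 9: vehicles 27 ≤ 36; conducts auctions → Compliance License required.
Rule 10: provides massage or bodywork services; closes 6:00 PM, after 5:00 PM; seating 152 < 198 → Regulatory Registration not required.

Commercial Certificate, Compliance License, Regulatory Authorization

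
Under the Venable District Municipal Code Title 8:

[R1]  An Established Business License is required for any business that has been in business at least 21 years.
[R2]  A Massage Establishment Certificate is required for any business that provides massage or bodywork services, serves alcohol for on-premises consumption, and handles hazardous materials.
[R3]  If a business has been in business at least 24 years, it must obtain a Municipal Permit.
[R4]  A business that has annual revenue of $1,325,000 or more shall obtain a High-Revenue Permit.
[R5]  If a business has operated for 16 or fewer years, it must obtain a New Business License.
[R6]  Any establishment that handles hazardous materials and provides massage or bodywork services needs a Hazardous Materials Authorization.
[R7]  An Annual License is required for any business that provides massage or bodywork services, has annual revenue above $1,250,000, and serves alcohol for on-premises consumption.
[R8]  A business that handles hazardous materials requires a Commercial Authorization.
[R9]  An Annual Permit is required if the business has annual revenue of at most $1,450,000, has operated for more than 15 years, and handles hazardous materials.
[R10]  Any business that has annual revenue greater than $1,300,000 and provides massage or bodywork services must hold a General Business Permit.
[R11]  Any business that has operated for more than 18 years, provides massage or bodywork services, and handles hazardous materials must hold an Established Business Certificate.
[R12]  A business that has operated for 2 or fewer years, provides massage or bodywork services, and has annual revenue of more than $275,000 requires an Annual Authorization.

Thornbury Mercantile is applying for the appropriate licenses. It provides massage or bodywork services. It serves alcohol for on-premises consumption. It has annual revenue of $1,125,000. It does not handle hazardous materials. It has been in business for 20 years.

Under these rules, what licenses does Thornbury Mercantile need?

[R1] years in business 20 < 21 → Established Business License not required.
[R2] provides massage or bodywork services; serves alcohol for on-premises consumption; does not handle hazardous materials → Massage Establishment Certificate not required.
[R3] years in business 20 < 24 → Municipal Permit not required.
[R4] revenue $1,125,000 < $1,325,000 → High-Revenue Permit not required.
[R5] years in business 20 > 16 → New Business License not required.
[R6] does not handle hazardous materials; provides massage or bodywork services → Hazardous Materials Authorization not required.
[R7] provides massage or bodywork services; revenue $1,125,000 ≤ $1,250,000; serves alcohol for on-premises consumption → Annual License not required.
[R8] does not handle hazardous materials → Commercial Authorization not required.
[R9] revenue $1,125,000 ≤ $1,450,000; years in business 20 > 15; does not handle hazardous materials → Annual Permit not required.
[R10] revenue $1,125,000 ≤ $1,300,000; provides massage or bodywork services → General Business Permit not required.
[R11] years in business 20 > 18; provides massage or bodywork services; does not handle hazardous materials → Established Business Certificate not required.
[R12] years in business 20 > 2; provides massage or bodywork services; revenue $1,125,000 > $275,000 → Annual Authorization not required.

None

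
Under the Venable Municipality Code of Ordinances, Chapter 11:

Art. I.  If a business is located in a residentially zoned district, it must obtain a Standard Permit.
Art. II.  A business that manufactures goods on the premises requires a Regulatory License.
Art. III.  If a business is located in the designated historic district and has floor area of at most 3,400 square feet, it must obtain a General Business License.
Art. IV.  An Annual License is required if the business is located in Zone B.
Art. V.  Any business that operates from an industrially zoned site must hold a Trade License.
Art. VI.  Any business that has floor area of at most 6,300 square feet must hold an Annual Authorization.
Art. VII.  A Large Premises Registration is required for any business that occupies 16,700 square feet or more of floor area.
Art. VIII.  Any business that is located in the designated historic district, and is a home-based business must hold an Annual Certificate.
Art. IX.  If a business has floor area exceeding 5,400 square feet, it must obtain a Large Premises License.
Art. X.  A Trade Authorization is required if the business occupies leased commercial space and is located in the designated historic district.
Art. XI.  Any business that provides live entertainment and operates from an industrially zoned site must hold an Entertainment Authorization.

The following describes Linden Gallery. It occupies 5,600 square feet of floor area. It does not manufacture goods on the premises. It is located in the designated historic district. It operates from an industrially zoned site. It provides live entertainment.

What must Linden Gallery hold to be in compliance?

Annual Authorization, Entertainment Authorization, Large Premises License, Trade License

Art. I. is located in the designated historic district (not: is located in a residentially zoned district) → Standard Permit not required.
Art. II. does not manufacture goods on the premises → Regulatory License not required.
Art. III. is located in the designated historic district; floor area 5,600 square feet > 3,400 square feet → General Business License not required.
Art. IV. is located in the designated historic district (not: is located in Zone B) → Annual License not required.
Art. V. operates from an industrially zoned site → Trade License required.
Art. VI. floor area 5,600 square feet ≤ 6,300 square feet → Annual Authorization required.
Art. VII. floor area 5,600 square feet < 16,700 square feet → Large Premises Registration not required.
Art. VIII. is located in the designated historic district; operates from an industrially zoned site (not: is a home-based business) → Annual Certificate not required.
Art. IX. floor area 5,600 square feet > 5,400 square feet → Large Premises License required.
Art. X. operates from an industrially zoned site (not: occupies leased commercial space); is located in the designated historic district → Trade Authorization not required.
Art. XI. provides live entertainment; operates from an industrially zoned site → Entertainment Authorization required.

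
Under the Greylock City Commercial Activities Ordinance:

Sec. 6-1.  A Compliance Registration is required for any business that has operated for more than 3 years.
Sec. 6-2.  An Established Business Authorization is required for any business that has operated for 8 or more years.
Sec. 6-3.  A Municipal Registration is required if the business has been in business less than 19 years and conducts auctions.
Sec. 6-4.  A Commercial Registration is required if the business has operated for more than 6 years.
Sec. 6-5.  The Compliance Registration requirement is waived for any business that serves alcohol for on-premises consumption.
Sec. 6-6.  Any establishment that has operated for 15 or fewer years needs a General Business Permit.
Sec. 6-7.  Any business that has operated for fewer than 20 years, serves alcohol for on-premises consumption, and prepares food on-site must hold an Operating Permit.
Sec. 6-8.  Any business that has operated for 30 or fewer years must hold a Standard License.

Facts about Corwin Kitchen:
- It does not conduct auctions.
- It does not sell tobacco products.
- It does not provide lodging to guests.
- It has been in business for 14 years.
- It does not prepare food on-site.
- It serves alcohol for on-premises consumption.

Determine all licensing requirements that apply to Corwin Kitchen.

Commercial Registration, Established Business Authorization, General Business Permit, Standard License

Sec. 6-1. years in business 14 > 3 → Compliance Registration required.
Sec. 6-2. years in business 14 ≥ 8 → Established Business Authorization required.
Sec. 6-3. years in business 14 < 19; does not conduct auctions → Municipal Registration not required.
Sec. 6-4. years in business 14 > 6 → Commercial Registration required.
Sec. 6-5. serves alcohol for on-premises consumption → exempt from Compliance Registration.
Sec. 6-6. years in business 14 ≤ 15 → General Business Permit required.
Sec. 6-7. years in business 14 < 20; serves alcohol for on-premises consumption; does not prepare food on-site → Operating Permit not required.
Sec. 6-8. years in business 14 ≤ 30 → Standard License required.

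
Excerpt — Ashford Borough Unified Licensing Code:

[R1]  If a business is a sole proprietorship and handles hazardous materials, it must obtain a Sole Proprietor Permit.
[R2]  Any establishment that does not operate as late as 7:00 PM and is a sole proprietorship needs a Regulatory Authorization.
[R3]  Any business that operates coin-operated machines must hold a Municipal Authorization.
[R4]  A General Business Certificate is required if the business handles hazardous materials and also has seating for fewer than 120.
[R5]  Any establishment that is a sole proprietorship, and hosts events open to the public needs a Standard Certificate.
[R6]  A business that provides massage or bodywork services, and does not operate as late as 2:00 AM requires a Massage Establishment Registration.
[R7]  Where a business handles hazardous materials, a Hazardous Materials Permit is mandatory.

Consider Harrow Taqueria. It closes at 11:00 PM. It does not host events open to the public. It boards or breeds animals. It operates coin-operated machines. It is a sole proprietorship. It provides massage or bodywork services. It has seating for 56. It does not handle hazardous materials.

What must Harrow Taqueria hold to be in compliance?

Massage Establishment Registration, Municipal Authorization

[R1] is a sole proprietorship; does not handle hazardous materials → Sole Proprietor Permit not required.
[R2] closes 11:00 PM, after 7:00 PM; is a sole proprietorship → Regulatory Authorization not required.
[R3] operates coin-operated machines → Municipal Authorization required.
[R4] does not handle hazardous materials; seating 56 < 120 → General Business Certificate not required.
[R5] is a sole proprietorship; does not host events open to the public → Standard Certificate not required.
[R6] provides massage or bodywork services; closes 11:00 PM, at/before 2:00 AM → Massage Establishment Registration required.
[R7] does not handle hazardous materials → Hazardous Materials Permit not required.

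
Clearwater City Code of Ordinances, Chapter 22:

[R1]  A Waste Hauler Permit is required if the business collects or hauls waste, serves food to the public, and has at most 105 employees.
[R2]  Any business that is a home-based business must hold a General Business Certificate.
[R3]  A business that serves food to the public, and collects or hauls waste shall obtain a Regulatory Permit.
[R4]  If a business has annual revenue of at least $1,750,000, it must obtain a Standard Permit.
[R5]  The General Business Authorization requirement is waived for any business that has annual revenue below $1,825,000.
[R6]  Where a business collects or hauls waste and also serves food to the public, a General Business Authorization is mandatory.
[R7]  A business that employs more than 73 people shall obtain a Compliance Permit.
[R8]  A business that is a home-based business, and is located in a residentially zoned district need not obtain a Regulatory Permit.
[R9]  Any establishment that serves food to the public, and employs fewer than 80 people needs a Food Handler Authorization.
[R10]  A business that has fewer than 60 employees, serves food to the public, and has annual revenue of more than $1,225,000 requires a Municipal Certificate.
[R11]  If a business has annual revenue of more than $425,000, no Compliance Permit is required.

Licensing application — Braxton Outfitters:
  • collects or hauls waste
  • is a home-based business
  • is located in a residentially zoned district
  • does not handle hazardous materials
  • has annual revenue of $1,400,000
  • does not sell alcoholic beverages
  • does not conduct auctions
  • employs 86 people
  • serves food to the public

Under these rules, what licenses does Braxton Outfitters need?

General Business Certificate, Waste Hauler Permit

[R1] collects or hauls waste; serves food to the public; employees 86 ≤ 105 → Waste Hauler Permit required.
[R2] is a home-based business → General Business Certificate required.
[R3] serves food to the public; collects or hauls waste → Regulatory Permit required.
[R4] revenue $1,400,000 < $1,750,000 → Standard Permit not required.
[R5] revenue $1,400,000 < $1,825,000 → exempt from General Business Authorization.
[R6] collects or hauls waste; serves food to the public → General Business Authorization required.
[R7] employees 86 > 73 → Compliance Permit required.
[R8] is a home-based business; is located in a residentially zoned district → exempt from Regulatory Permit.
[R9] serves food to the public; employees 86 ≥ 80 → Food Handler Authorization not required.
[R10] employees 86 ≥ 60; serves food to the public; revenue $1,400,000 > $1,225,000 → Municipal Certificate not required.
[R11] revenue $1,400,000 > $425,000 → exempt from Compliance Permit.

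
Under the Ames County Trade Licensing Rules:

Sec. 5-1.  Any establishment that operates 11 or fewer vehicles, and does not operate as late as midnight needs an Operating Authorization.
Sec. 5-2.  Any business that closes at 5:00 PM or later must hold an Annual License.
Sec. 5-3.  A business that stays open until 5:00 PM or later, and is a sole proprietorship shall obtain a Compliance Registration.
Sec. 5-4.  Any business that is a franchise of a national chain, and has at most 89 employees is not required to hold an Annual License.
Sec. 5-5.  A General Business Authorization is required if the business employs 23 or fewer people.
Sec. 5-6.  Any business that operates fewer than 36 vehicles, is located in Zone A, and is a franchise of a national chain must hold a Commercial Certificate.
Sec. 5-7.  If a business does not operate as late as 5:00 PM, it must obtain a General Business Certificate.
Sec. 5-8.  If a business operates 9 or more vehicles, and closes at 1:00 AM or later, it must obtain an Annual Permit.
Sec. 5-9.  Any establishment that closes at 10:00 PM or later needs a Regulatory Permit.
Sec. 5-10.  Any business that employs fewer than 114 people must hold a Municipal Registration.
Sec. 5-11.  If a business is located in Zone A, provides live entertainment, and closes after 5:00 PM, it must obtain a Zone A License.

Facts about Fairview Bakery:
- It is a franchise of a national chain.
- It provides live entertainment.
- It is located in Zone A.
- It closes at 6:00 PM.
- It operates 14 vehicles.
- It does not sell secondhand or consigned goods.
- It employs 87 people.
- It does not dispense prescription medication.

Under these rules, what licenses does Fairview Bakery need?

Commercial Certificate, Municipal Registration, Zone A License

Sec. 5-1. vehicles 14 > 11; closes 6:00 PM, at/before midnight → Operating Authorization not required.
Sec. 5-2. closes 6:00 PM, after 5:00 PM → Annual License required.
Sec. 5-3. closes 6:00 PM, after 5:00 PM; is a franchise of a national chain (not: is a sole proprietorship) → Compliance Registration not required.
Sec. 5-4. is a franchise of a national chain; employees 87 ≤ 89 → exempt from Annual License.
Sec. 5-5. employees 87 > 23 → General Business Authorization not required.
Sec. 5-6. vehicles 14 < 36; is located in Zone A; is a franchise of a national chain → Commercial Certificate required.
Sec. 5-7. closes 6:00 PM, after 5:00 PM → General Business Certificate not required.
Sec. 5-8. vehicles 14 ≥ 9; closes 6:00 PM, at/before 1:00 AM → Annual Permit not required.
Sec. 5-9. closes 6:00 PM, at/before 10:00 PM → Regulatory Permit not required.
Sec. 5-10. employees 87 < 114 → Municipal Registration required.
Sec. 5-11. is located in Zone A; provides live entertainment; closes 6:00 PM, after 5:00 PM → Zone A License required.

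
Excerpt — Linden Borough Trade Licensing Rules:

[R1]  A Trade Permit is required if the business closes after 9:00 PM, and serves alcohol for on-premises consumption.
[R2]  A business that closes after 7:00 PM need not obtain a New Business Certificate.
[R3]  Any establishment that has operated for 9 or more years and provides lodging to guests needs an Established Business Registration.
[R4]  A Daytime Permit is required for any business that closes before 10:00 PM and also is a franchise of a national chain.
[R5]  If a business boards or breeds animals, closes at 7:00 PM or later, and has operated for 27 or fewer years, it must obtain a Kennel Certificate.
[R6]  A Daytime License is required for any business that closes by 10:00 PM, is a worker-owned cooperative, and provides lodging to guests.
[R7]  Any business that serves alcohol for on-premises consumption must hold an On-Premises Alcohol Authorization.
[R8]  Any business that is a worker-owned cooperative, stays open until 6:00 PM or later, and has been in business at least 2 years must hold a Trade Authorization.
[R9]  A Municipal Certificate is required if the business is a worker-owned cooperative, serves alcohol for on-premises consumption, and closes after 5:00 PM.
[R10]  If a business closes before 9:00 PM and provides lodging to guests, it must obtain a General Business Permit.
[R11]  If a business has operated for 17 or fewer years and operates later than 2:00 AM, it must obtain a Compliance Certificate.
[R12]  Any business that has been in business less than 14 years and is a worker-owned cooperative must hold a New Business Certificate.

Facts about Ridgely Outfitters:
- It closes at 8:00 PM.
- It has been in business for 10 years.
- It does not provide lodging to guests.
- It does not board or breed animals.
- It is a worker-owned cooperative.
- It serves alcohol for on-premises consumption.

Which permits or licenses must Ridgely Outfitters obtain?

[R1] closes 8:00 PM, at/before 9:00 PM; serves alcohol for on-premises consumption → Trade Permit not required.
[R2] closes 8:00 PM, after 7:00 PM → exempt from New Business Certificate.
[R3] years in business 10 ≥ 9; does not provide lodging to guests → Established Business Registration not required.
[R4] closes 8:00 PM, at/before 10:00 PM; is a worker-owned cooperative (not: is a franchise of a national chain) → Daytime Permit not required.
[R5] does not board or breed animals; closes 8:00 PM, after 7:00 PM; years in business 10 ≤ 27 → Kennel Certificate not required.
[R6] closes 8:00 PM, at/before 10:00 PM; is a worker-owned cooperative; does not provide lodging to guests → Daytime License not required.
[R7] serves alcohol for on-premises consumption → On-Premises Alcohol Authorization required.
[R8] is a worker-owned cooperative; closes 8:00 PM, after 6:00 PM; years in business 10 ≥ 2 → Trade Authorization required.
[R9] is a worker-owned cooperative; serves alcohol for on-premises consumption; closes 8:00 PM, after 5:00 PM → Municipal Certificate required.
[R10] closes 8:00 PM, at/before 9:00 PM; does not provide lodging to guests → General Business Permit not required.
[R11] years in business 10 ≤ 17; closes 8:00 PM, at/before 2:00 AM → Compliance Certificate not required.
[R12] years in business 10 < 14; is a worker-owned cooperative → New Business Certificate required.

Municipal Certificate, On-Premises Alcohol Authorization, Trade Authorization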